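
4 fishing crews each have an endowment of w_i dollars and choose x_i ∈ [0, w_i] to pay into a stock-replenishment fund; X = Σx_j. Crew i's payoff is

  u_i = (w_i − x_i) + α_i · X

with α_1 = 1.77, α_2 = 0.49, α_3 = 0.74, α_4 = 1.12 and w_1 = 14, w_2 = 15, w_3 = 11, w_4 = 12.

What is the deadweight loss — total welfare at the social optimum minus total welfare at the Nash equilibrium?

81.12

∂u_i/∂x_i = α_i − 1, so crew i contributes w_i if α_i > 1, else 0.
α_i > 1 for i ∈ {1, 4}; NE contributions (14, 0, 0, 12), X = 26.
W^NE = Σw_i − X^NE + (Σα_i)·X^NE = 52 + 3.12·26 = 133.12.
Planner: ∂(Σu_j)/∂x_i = Σα_j − 1 = 3.12 > 0, so everyone contributes w_i; X^SO = 52, W^SO = 52 + 3.12·52 = 214.24.
Deadweight loss = 81.12.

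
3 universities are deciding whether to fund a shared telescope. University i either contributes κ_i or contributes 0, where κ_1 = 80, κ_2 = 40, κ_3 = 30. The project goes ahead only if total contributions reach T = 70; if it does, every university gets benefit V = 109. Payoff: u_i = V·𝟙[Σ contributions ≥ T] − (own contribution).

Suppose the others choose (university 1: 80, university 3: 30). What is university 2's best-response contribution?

0

Others' total = 110 ≥ 70; contributing adds cost 40 for no extra benefit.
Best response: 0.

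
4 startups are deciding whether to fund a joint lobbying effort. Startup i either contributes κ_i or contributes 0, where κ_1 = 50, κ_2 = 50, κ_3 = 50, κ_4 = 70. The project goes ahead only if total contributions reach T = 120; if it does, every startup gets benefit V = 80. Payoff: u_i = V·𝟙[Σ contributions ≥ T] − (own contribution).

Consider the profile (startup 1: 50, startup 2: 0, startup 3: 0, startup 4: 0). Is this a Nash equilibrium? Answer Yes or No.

No

Total = 50 < 120: not provided.
Startup 1 (pledges 50, payoff -50): dropping to 0 → total 0, payoff 0. Profitable deviation.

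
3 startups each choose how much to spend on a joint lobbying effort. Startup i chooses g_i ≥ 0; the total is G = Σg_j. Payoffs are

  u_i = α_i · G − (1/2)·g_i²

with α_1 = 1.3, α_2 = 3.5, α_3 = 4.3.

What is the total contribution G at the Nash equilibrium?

Startup i's FOC: ∂u_i/∂g_i = α_i − g_i = 0, so g_i* = α_i.
NE contributions = (1.3, 3.5, 4.3); G = 9.1.

9.1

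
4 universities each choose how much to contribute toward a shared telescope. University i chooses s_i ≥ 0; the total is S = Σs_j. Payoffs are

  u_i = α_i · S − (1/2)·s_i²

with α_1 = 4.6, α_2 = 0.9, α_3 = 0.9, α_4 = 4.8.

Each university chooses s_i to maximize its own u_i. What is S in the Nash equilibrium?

University i's FOC: ∂u_i/∂s_i = α_i − s_i = 0, so s_i* = α_i.
NE contributions = (4.6, 0.9, 0.9, 4.8); S = 11.2.

11.2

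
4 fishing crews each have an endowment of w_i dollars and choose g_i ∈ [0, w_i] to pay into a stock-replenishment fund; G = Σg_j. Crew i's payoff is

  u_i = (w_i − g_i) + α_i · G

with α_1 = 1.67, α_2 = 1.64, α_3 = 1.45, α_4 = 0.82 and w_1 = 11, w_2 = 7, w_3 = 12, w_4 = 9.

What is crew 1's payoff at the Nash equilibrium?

∂u_i/∂g_i = α_i − 1, so crew i contributes w_i if α_i > 1, else 0.
α_i > 1 for i ∈ {1, 2, 3}; NE contributions (11, 7, 12, 0), G = 30.
u_1 = (11 − 11) + 1.67·30 = 50.1.

50.1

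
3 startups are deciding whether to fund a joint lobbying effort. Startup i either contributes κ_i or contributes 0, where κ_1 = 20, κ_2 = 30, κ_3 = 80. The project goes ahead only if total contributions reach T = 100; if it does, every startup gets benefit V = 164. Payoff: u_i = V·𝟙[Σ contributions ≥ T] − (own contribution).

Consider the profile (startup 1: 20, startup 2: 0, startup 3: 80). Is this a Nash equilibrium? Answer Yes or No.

Total = 100 ≥ 100: provided.
Startup 1 (pledges 20, payoff 144): dropping to 0 → total 80, payoff 0. No gain.
Startup 2 (pledges 0, payoff 164): pledging 30 → total 130, payoff 134. No gain.
Startup 3 (pledges 80, payoff 84): dropping to 0 → total 20, payoff 0. No gain.

Yes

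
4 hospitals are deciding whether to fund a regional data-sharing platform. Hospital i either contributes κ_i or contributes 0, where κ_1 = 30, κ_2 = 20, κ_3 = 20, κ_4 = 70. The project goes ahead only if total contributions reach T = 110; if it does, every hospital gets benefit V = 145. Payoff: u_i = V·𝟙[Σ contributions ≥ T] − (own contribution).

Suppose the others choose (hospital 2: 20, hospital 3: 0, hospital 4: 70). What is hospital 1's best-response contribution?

Others' total = 90. Contributing 30 brings total to 120 ≥ 110: gain V − κ_1 = 115.
Best response: 30.

30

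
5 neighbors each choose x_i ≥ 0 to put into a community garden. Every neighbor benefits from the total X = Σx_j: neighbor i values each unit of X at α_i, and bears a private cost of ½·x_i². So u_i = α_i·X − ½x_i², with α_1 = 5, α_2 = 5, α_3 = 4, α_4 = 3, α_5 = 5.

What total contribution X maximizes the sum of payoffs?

Planner FOC: ∂(Σu_j)/∂x_i = (Σα_j) − x_i = 0, so x_i^SO = Σα_j = 22 for every i; X^SO = 110.

110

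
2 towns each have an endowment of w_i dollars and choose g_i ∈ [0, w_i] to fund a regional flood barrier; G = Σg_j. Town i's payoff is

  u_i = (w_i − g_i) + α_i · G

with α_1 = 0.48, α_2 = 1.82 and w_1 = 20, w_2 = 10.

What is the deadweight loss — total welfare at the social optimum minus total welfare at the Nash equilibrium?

26

∂u_i/∂g_i = α_i − 1, so town i contributes w_i if α_i > 1, else 0.
α_i > 1 for i ∈ {2}; NE contributions (0, 10), G = 10.
W^NE = Σw_i − G^NE + (Σα_i)·G^NE = 30 + 1.3·10 = 43.
Planner: ∂(Σu_j)/∂g_i = Σα_j − 1 = 1.3 > 0, so everyone contributes w_i; G^SO = 30, W^SO = 30 + 1.3·30 = 69.
Deadweight loss = 26.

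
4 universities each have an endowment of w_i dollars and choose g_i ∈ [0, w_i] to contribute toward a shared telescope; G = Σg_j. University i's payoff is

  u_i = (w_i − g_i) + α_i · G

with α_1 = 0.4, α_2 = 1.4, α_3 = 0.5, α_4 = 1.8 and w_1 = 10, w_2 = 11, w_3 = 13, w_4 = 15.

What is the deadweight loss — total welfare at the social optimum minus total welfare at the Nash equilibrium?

∂u_i/∂g_i = α_i − 1, so university i contributes w_i if α_i > 1, else 0.
α_i > 1 for i ∈ {2, 4}; NE contributions (0, 11, 0, 15), G = 26.
W^NE = Σw_i − G^NE + (Σα_i)·G^NE = 49 + 3.1·26 = 129.6.
Planner: ∂(Σu_j)/∂g_i = Σα_j − 1 = 3.1 > 0, so everyone contributes w_i; G^SO = 49, W^SO = 49 + 3.1·49 = 200.9.
Deadweight loss = 71.3.

71.3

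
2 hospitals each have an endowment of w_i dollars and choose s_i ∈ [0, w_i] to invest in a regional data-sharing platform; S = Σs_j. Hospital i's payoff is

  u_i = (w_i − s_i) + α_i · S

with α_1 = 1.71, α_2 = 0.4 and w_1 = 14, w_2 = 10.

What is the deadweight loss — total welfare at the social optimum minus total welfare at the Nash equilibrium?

∂u_i/∂s_i = α_i − 1, so hospital i contributes w_i if α_i > 1, else 0.
α_i > 1 for i ∈ {1}; NE contributions (14, 0), S = 14.
W^NE = Σw_i − S^NE + (Σα_i)·S^NE = 24 + 1.11·14 = 39.54.
Planner: ∂(Σu_j)/∂s_i = Σα_j − 1 = 1.11 > 0, so everyone contributes w_i; S^SO = 24, W^SO = 24 + 1.11·24 = 50.64.
Deadweight loss = 11.1.

11.1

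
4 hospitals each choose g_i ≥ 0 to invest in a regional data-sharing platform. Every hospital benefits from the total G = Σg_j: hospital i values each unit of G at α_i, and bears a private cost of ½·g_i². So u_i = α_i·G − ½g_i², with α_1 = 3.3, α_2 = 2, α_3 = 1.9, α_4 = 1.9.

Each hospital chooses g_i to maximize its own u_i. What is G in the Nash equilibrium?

9.1

Hospital i's FOC: ∂u_i/∂g_i = α_i − g_i = 0, so g_i* = α_i.
NE contributions = (3.3, 2, 1.9, 1.9); G = 9.1.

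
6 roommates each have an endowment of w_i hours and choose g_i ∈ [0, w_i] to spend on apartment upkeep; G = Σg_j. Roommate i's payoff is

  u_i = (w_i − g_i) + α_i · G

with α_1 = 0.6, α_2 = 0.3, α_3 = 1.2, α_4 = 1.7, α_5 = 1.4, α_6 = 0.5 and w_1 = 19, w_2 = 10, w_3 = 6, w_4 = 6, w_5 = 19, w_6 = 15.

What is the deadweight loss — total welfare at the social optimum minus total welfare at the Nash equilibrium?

∂u_i/∂g_i = α_i − 1, so roommate i contributes w_i if α_i > 1, else 0.
α_i > 1 for i ∈ {3, 4, 5}; NE contributions (0, 0, 6, 6, 19, 0), G = 31.
W^NE = Σw_i − G^NE + (Σα_i)·G^NE = 75 + 4.7·31 = 220.7.
Planner: ∂(Σu_j)/∂g_i = Σα_j − 1 = 4.7 > 0, so everyone contributes w_i; G^SO = 75, W^SO = 75 + 4.7·75 = 427.5.
Deadweight loss = 206.8.

206.8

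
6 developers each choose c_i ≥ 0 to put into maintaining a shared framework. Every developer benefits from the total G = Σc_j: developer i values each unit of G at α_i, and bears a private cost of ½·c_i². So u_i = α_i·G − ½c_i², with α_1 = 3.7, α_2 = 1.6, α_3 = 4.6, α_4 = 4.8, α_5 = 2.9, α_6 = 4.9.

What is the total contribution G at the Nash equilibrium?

Developer i's FOC: ∂u_i/∂c_i = α_i − c_i = 0, so c_i* = α_i.
NE contributions = (3.7, 1.6, 4.6, 4.8, 2.9, 4.9); G = 22.5.

22.5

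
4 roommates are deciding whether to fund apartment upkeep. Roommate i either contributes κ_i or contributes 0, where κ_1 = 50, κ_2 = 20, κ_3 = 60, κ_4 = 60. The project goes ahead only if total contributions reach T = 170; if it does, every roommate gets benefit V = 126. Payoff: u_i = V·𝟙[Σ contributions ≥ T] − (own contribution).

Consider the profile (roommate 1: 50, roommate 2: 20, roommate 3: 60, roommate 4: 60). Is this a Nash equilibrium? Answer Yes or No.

Total = 190 ≥ 170: provided.
Roommate 1 (pledges 50, payoff 76): dropping to 0 → total 140, payoff 0. No gain.
Roommate 2 (pledges 20, payoff 106): dropping to 0 → total 170, payoff 126. Profitable deviation.

No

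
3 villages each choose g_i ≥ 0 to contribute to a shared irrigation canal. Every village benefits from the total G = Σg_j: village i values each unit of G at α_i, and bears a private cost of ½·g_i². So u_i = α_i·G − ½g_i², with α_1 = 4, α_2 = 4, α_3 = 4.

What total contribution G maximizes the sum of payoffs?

36

Planner FOC: ∂(Σu_j)/∂g_i = (Σα_j) − g_i = 0, so g_i^SO = Σα_j = 12 for every i; G^SO = 36.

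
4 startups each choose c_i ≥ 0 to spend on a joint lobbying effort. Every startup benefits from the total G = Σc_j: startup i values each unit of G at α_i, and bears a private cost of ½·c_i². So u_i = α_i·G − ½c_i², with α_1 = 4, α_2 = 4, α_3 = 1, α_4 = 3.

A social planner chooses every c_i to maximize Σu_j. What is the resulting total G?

48

Planner FOC: ∂(Σu_j)/∂c_i = (Σα_j) − c_i = 0, so c_i^SO = Σα_j = 12 for every i; G^SO = 48.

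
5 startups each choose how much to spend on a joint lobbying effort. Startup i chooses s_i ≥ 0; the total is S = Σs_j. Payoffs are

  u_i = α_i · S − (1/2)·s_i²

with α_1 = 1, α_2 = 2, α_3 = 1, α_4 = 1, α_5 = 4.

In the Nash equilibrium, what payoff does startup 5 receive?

28

Startup i's FOC: ∂u_i/∂s_i = α_i − s_i = 0, so s_i* = α_i.
NE contributions = (1, 2, 1, 1, 4); S = 9.
u_5 = α_5·S − ½·(s_5)² = 4·9 − ½·4² = 28.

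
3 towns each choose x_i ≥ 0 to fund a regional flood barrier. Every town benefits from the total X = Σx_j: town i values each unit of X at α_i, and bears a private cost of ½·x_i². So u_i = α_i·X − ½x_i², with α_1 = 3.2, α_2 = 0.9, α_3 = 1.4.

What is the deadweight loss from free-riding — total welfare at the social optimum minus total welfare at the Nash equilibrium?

21.63

Town i's FOC: ∂u_i/∂x_i = α_i − x_i = 0, so x_i* = α_i.
NE contributions = (3.2, 0.9, 1.4); X = 5.5.
W^NE = (Σα)·X − ½Σα_i² = 5.5² − ½·13.01 = 23.745.
Planner sets x_i = Σα_j = 5.5 for every i, so X^SO = 3·5.5 = 16.5.
W^SO = (Σα)·X^SO − ½·3·(Σα)² = (3/2)·5.5² = 45.375.
Deadweight loss = W^SO − W^NE = 21.63.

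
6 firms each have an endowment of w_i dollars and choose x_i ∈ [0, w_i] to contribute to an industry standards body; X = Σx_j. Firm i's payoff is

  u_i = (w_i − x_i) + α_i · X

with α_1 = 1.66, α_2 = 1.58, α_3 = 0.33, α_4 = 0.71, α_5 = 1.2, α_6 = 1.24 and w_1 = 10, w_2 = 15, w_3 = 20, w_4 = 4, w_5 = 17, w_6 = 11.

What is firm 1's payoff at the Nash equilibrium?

∂u_i/∂x_i = α_i − 1, so firm i contributes w_i if α_i > 1, else 0.
α_i > 1 for i ∈ {1, 2, 5, 6}; NE contributions (10, 15, 0, 0, 17, 11), X = 53.
u_1 = (10 − 10) + 1.66·53 = 87.98.

87.98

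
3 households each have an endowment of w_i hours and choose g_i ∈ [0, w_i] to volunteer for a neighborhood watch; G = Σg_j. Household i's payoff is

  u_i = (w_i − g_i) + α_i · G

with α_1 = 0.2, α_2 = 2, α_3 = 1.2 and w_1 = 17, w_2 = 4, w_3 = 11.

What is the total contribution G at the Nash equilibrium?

∂u_i/∂g_i = α_i − 1, so household i contributes w_i if α_i > 1, else 0.
α_i > 1 for i ∈ {2, 3}; NE contributions (0, 4, 11), G = 15.

15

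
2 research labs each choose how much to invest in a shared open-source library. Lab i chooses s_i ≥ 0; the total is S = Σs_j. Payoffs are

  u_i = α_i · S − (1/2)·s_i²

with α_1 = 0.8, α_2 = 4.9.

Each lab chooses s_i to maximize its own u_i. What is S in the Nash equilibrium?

5.7

Lab i's FOC: ∂u_i/∂s_i = α_i − s_i = 0, so s_i* = α_i.
NE contributions = (0.8, 4.9); S = 5.7.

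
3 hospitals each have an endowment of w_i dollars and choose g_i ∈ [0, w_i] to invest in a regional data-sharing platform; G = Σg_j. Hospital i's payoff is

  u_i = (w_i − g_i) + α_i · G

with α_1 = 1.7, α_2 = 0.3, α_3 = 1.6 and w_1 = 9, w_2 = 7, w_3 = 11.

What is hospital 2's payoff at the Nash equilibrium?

∂u_i/∂g_i = α_i − 1, so hospital i contributes w_i if α_i > 1, else 0.
α_i > 1 for i ∈ {1, 3}; NE contributions (9, 0, 11), G = 20.
u_2 = (7 − 0) + 0.3·20 = 13.

13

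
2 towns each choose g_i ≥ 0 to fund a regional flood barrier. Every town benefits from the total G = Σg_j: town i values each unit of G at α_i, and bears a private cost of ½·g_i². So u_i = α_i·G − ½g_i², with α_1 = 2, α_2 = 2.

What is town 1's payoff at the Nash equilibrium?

Town i's FOC: ∂u_i/∂g_i = α_i − g_i = 0, so g_i* = α_i.
NE contributions = (2, 2); G = 4.
u_1 = α_1·G − ½·(g_1)² = 2·4 − ½·2² = 6.

6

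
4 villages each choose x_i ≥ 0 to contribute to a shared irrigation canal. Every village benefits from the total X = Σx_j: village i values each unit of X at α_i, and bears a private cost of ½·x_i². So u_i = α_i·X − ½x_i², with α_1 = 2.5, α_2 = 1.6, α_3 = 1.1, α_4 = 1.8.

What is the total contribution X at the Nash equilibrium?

7

Village i's FOC: ∂u_i/∂x_i = α_i − x_i = 0, so x_i* = α_i.
NE contributions = (2.5, 1.6, 1.1, 1.8); X = 7.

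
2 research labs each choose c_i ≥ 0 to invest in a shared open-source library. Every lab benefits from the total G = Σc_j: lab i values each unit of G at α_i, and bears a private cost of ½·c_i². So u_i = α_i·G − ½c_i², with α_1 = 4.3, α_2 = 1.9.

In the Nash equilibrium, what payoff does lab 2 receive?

Lab i's FOC: ∂u_i/∂c_i = α_i − c_i = 0, so c_i* = α_i.
NE contributions = (4.3, 1.9); G = 6.2.
u_2 = α_2·G − ½·(c_2)² = 1.9·6.2 − ½·1.9² = 9.975.

9.975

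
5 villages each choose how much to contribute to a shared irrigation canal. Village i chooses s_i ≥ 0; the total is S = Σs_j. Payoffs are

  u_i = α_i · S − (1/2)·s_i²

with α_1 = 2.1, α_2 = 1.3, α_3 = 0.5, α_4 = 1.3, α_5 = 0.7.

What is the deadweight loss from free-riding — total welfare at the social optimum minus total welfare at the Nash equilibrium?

Village i's FOC: ∂u_i/∂s_i = α_i − s_i = 0, so s_i* = α_i.
NE contributions = (2.1, 1.3, 0.5, 1.3, 0.7); S = 5.9.
W^NE = (Σα)·S − ½Σα_i² = 5.9² − ½·8.53 = 30.545.
Planner sets s_i = Σα_j = 5.9 for every i, so S^SO = 5·5.9 = 29.5.
W^SO = (Σα)·S^SO − ½·5·(Σα)² = (5/2)·5.9² = 87.025.
Deadweight loss = W^SO − W^NE = 56.48.

56.48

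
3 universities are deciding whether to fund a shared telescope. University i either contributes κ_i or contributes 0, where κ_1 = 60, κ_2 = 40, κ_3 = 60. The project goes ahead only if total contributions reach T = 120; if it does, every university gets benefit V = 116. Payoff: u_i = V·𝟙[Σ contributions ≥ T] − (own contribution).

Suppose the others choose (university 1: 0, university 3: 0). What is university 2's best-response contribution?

0

Others' total = 0. Even contributing 40 gives 40 < 120: no benefit either way.
Best response: 0.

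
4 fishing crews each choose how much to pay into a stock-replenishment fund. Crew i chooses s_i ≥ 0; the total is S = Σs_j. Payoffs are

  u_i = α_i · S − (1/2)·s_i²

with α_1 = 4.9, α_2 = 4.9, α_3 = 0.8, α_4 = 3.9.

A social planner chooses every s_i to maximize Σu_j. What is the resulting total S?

Planner FOC: ∂(Σu_j)/∂s_i = (Σα_j) − s_i = 0, so s_i^SO = Σα_j = 14.5 for every i; S^SO = 58.

58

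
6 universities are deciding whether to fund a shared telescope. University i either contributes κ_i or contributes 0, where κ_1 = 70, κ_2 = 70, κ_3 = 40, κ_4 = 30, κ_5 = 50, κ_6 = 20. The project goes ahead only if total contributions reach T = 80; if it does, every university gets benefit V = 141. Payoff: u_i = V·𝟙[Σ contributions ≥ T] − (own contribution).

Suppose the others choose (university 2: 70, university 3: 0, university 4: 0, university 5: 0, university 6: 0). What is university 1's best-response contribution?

70

Others' total = 70. Contributing 70 brings total to 140 ≥ 80: gain V − κ_1 = 71.
Best response: 70.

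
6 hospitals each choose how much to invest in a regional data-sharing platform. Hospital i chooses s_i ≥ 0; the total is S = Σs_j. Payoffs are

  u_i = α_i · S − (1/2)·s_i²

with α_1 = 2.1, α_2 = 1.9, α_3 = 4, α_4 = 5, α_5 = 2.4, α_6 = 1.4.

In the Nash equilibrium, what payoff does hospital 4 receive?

71.5

Hospital i's FOC: ∂u_i/∂s_i = α_i − s_i = 0, so s_i* = α_i.
NE contributions = (2.1, 1.9, 4, 5, 2.4, 1.4); S = 16.8.
u_4 = α_4·S − ½·(s_4)² = 5·16.8 − ½·5² = 71.5.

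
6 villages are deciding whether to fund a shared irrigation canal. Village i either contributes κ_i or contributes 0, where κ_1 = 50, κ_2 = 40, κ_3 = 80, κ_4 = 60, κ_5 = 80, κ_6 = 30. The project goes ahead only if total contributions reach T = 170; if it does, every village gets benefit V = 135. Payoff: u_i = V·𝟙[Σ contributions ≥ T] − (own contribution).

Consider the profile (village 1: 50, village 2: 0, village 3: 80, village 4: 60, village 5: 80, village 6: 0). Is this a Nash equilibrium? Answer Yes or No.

Total = 270 ≥ 170: provided.
Village 1 (pledges 50, payoff 85): dropping to 0 → total 220, payoff 135. Profitable deviation.

No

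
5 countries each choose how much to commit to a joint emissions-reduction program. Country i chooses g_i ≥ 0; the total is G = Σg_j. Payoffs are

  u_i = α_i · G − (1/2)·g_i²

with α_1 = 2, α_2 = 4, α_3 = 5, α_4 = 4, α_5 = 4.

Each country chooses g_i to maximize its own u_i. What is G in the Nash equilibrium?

Country i's FOC: ∂u_i/∂g_i = α_i − g_i = 0, so g_i* = α_i.
NE contributions = (2, 4, 5, 4, 4); G = 19.

19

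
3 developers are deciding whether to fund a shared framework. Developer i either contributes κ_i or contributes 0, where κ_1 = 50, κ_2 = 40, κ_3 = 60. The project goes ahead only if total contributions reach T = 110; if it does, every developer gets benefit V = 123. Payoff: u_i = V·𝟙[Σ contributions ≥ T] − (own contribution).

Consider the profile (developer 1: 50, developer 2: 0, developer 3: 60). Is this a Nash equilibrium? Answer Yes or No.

Yes

Total = 110 ≥ 110: provided.
Developer 1 (pledges 50, payoff 73): dropping to 0 → total 60, payoff 0. No gain.
Developer 2 (pledges 0, payoff 123): pledging 40 → total 150, payoff 83. No gain.
Developer 3 (pledges 60, payoff 63): dropping to 0 → total 50, payoff 0. No gain.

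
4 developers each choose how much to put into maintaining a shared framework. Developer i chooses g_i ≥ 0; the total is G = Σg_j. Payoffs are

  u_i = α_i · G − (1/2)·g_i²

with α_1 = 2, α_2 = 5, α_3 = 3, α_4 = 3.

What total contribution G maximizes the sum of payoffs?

52

Planner FOC: ∂(Σu_j)/∂g_i = (Σα_j) − g_i = 0, so g_i^SO = Σα_j = 13 for every i; G^SO = 52.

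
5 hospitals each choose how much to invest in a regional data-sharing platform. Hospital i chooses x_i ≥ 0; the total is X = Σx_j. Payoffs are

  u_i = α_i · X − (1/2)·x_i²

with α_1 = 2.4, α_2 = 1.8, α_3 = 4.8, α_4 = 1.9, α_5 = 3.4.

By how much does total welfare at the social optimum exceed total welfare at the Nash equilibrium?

Hospital i's FOC: ∂u_i/∂x_i = α_i − x_i = 0, so x_i* = α_i.
NE contributions = (2.4, 1.8, 4.8, 1.9, 3.4); X = 14.3.
W^NE = (Σα)·X − ½Σα_i² = 14.3² − ½·47.21 = 180.885.
Planner sets x_i = Σα_j = 14.3 for every i, so X^SO = 5·14.3 = 71.5.
W^SO = (Σα)·X^SO − ½·5·(Σα)² = (5/2)·14.3² = 511.225.
Deadweight loss = W^SO − W^NE = 330.34.

330.34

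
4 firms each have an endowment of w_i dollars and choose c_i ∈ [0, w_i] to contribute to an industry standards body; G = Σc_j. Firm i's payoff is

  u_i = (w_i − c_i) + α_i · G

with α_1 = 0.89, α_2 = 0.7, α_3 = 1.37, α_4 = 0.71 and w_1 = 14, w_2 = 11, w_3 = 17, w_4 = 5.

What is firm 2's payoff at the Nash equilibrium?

22.9

∂u_i/∂c_i = α_i − 1, so firm i contributes w_i if α_i > 1, else 0.
α_i > 1 for i ∈ {3}; NE contributions (0, 0, 17, 0), G = 17.
u_2 = (11 − 0) + 0.7·17 = 22.9.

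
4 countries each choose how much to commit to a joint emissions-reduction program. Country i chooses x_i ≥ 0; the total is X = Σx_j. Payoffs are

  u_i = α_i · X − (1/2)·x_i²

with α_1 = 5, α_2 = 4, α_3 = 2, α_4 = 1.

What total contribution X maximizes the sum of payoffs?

Planner FOC: ∂(Σu_j)/∂x_i = (Σα_j) − x_i = 0, so x_i^SO = Σα_j = 12 for every i; X^SO = 48.

48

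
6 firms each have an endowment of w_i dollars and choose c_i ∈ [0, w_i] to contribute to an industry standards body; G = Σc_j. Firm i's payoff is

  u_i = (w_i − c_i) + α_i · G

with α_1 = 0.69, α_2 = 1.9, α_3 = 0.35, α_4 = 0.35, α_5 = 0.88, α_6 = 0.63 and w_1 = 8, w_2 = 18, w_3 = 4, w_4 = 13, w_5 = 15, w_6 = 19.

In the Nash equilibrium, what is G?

∂u_i/∂c_i = α_i − 1, so firm i contributes w_i if α_i > 1, else 0.
α_i > 1 for i ∈ {2}; NE contributions (0, 18, 0, 0, 0, 0), G = 18.

18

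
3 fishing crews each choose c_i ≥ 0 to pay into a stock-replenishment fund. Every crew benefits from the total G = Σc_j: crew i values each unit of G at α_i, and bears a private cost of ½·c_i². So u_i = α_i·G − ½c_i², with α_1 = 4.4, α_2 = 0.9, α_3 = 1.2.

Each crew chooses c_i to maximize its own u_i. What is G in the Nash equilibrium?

6.5

Crew i's FOC: ∂u_i/∂c_i = α_i − c_i = 0, so c_i* = α_i.
NE contributions = (4.4, 0.9, 1.2); G = 6.5.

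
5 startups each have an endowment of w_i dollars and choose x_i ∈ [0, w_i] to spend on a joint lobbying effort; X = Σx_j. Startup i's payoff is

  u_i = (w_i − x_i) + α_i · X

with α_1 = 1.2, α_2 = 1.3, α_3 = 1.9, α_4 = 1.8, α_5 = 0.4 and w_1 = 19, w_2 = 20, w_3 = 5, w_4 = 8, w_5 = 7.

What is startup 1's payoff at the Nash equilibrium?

∂u_i/∂x_i = α_i − 1, so startup i contributes w_i if α_i > 1, else 0.
α_i > 1 for i ∈ {1, 2, 3, 4}; NE contributions (19, 20, 5, 8, 0), X = 52.
u_1 = (19 − 19) + 1.2·52 = 62.4.

62.4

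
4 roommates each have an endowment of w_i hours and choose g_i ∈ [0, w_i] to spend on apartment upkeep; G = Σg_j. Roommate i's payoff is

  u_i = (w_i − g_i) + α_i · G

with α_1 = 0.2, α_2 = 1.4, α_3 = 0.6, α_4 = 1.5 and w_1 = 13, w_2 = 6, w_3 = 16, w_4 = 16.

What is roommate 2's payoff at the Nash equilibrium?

30.8

∂u_i/∂g_i = α_i − 1, so roommate i contributes w_i if α_i > 1, else 0.
α_i > 1 for i ∈ {2, 4}; NE contributions (0, 6, 0, 16), G = 22.
u_2 = (6 − 6) + 1.4·22 = 30.8.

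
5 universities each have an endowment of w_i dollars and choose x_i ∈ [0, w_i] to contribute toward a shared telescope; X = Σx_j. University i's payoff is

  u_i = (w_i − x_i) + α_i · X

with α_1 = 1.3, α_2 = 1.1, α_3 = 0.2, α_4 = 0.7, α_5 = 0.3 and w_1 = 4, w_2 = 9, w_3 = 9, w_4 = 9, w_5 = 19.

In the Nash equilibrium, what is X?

13

∂u_i/∂x_i = α_i − 1, so university i contributes w_i if α_i > 1, else 0.
α_i > 1 for i ∈ {1, 2}; NE contributions (4, 9, 0, 0, 0), X = 13.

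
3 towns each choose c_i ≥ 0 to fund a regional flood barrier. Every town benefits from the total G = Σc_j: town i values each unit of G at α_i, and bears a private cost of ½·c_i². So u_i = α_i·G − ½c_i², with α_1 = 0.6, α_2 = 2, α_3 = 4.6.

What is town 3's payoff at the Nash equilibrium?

Town i's FOC: ∂u_i/∂c_i = α_i − c_i = 0, so c_i* = α_i.
NE contributions = (0.6, 2, 4.6); G = 7.2.
u_3 = α_3·G − ½·(c_3)² = 4.6·7.2 − ½·4.6² = 22.54.

22.54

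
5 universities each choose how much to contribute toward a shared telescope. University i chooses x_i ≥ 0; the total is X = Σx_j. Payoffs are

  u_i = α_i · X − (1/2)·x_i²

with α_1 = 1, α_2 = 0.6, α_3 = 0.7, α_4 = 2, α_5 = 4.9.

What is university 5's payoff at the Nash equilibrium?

33.075

University i's FOC: ∂u_i/∂x_i = α_i − x_i = 0, so x_i* = α_i.
NE contributions = (1, 0.6, 0.7, 2, 4.9); X = 9.2.
u_5 = α_5·X − ½·(x_5)² = 4.9·9.2 − ½·4.9² = 33.075.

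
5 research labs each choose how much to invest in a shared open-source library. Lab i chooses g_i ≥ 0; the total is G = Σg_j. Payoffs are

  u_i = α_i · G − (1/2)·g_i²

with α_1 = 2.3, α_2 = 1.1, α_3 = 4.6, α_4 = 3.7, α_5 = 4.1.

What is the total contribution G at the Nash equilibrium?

15.8

Lab i's FOC: ∂u_i/∂g_i = α_i − g_i = 0, so g_i* = α_i.
NE contributions = (2.3, 1.1, 4.6, 3.7, 4.1); G = 15.8.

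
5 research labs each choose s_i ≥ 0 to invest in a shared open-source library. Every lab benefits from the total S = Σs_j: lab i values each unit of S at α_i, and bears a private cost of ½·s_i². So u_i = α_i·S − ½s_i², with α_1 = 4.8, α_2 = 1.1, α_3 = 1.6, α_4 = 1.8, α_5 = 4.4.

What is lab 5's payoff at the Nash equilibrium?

50.6

Lab i's FOC: ∂u_i/∂s_i = α_i − s_i = 0, so s_i* = α_i.
NE contributions = (4.8, 1.1, 1.6, 1.8, 4.4); S = 13.7.
u_5 = α_5·S − ½·(s_5)² = 4.4·13.7 − ½·4.4² = 50.6.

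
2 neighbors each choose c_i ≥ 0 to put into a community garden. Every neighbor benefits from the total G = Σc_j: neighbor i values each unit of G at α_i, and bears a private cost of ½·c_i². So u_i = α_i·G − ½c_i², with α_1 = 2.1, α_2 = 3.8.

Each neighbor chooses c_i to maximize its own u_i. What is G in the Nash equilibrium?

Neighbor i's FOC: ∂u_i/∂c_i = α_i − c_i = 0, so c_i* = α_i.
NE contributions = (2.1, 3.8); G = 5.9.

5.9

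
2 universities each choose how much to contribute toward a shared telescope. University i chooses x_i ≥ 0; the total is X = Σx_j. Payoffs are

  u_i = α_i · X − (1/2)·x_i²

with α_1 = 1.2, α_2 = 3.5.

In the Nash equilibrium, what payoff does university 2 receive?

10.325

University i's FOC: ∂u_i/∂x_i = α_i − x_i = 0, so x_i* = α_i.
NE contributions = (1.2, 3.5); X = 4.7.
u_2 = α_2·X − ½·(x_2)² = 3.5·4.7 − ½·3.5² = 10.325.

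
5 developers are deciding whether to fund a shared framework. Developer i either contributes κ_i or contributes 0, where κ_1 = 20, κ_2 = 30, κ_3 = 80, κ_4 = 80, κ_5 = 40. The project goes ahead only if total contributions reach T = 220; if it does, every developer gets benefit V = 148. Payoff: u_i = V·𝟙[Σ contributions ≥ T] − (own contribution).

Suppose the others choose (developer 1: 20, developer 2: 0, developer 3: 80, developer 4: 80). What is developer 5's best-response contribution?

Others' total = 180. Contributing 40 brings total to 220 ≥ 220: gain V − κ_5 = 108.
Best response: 40.

40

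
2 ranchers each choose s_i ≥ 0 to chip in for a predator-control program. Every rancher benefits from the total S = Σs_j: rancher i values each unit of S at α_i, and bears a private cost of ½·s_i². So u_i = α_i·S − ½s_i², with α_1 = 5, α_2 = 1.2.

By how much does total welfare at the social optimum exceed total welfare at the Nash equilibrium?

13.22

Rancher i's FOC: ∂u_i/∂s_i = α_i − s_i = 0, so s_i* = α_i.
NE contributions = (5, 1.2); S = 6.2.
W^NE = (Σα)·S − ½Σα_i² = 6.2² − ½·26.44 = 25.22.
Planner sets s_i = Σα_j = 6.2 for every i, so S^SO = 2·6.2 = 12.4.
W^SO = (Σα)·S^SO − ½·2·(Σα)² = (2/2)·6.2² = 38.44.
Deadweight loss = W^SO − W^NE = 13.22.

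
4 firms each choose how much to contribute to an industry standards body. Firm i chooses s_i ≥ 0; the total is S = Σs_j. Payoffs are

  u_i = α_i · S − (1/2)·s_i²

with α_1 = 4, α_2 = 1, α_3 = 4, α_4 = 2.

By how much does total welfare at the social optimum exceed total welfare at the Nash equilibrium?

139.5

Firm i's FOC: ∂u_i/∂s_i = α_i − s_i = 0, so s_i* = α_i.
NE contributions = (4, 1, 4, 2); S = 11.
W^NE = (Σα)·S − ½Σα_i² = 11² − ½·37 = 102.5.
Planner sets s_i = Σα_j = 11 for every i, so S^SO = 4·11 = 44.
W^SO = (Σα)·S^SO − ½·4·(Σα)² = (4/2)·11² = 242.
Deadweight loss = W^SO − W^NE = 139.5.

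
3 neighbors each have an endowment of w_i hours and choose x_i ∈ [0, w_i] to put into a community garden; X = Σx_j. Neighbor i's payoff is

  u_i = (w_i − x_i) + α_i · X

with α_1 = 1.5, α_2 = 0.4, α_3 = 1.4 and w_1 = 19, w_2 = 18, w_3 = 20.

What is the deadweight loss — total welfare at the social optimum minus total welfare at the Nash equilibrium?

41.4

∂u_i/∂x_i = α_i − 1, so neighbor i contributes w_i if α_i > 1, else 0.
α_i > 1 for i ∈ {1, 3}; NE contributions (19, 0, 20), X = 39.
W^NE = Σw_i − X^NE + (Σα_i)·X^NE = 57 + 2.3·39 = 146.7.
Planner: ∂(Σu_j)/∂x_i = Σα_j − 1 = 2.3 > 0, so everyone contributes w_i; X^SO = 57, W^SO = 57 + 2.3·57 = 188.1.
Deadweight loss = 41.4.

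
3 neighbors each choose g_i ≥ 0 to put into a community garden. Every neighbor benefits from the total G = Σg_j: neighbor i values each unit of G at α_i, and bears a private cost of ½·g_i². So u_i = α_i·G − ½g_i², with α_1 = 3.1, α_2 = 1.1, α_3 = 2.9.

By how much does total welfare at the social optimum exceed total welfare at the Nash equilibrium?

Neighbor i's FOC: ∂u_i/∂g_i = α_i − g_i = 0, so g_i* = α_i.
NE contributions = (3.1, 1.1, 2.9); G = 7.1.
W^NE = (Σα)·G − ½Σα_i² = 7.1² − ½·19.23 = 40.795.
Planner sets g_i = Σα_j = 7.1 for every i, so G^SO = 3·7.1 = 21.3.
W^SO = (Σα)·G^SO − ½·3·(Σα)² = (3/2)·7.1² = 75.615.
Deadweight loss = W^SO − W^NE = 34.82.

34.82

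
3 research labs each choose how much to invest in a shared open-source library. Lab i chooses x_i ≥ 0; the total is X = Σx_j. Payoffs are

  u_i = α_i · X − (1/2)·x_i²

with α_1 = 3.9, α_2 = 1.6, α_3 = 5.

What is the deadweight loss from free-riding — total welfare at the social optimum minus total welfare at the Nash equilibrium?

Lab i's FOC: ∂u_i/∂x_i = α_i − x_i = 0, so x_i* = α_i.
NE contributions = (3.9, 1.6, 5); X = 10.5.
W^NE = (Σα)·X − ½Σα_i² = 10.5² − ½·42.77 = 88.865.
Planner sets x_i = Σα_j = 10.5 for every i, so X^SO = 3·10.5 = 31.5.
W^SO = (Σα)·X^SO − ½·3·(Σα)² = (3/2)·10.5² = 165.375.
Deadweight loss = W^SO − W^NE = 76.51.

76.51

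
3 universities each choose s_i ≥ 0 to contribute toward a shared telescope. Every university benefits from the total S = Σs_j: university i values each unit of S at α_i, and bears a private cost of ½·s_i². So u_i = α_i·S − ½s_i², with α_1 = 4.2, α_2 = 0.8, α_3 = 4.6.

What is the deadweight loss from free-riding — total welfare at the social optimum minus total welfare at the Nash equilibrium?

65.8

University i's FOC: ∂u_i/∂s_i = α_i − s_i = 0, so s_i* = α_i.
NE contributions = (4.2, 0.8, 4.6); S = 9.6.
W^NE = (Σα)·S − ½Σα_i² = 9.6² − ½·39.44 = 72.44.
Planner sets s_i = Σα_j = 9.6 for every i, so S^SO = 3·9.6 = 28.8.
W^SO = (Σα)·S^SO − ½·3·(Σα)² = (3/2)·9.6² = 138.24.
Deadweight loss = W^SO − W^NE = 65.8.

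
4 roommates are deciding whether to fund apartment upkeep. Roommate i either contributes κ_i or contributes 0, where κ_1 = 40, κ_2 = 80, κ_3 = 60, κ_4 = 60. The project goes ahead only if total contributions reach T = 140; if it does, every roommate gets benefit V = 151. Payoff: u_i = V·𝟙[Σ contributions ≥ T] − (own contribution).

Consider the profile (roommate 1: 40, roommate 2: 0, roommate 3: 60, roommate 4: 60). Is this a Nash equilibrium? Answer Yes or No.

Yes

Total = 160 ≥ 140: provided.
Roommate 1 (pledges 40, payoff 111): dropping to 0 → total 120, payoff 0. No gain.
Roommate 2 (pledges 0, payoff 151): pledging 80 → total 240, payoff 71. No gain.
Roommate 3 (pledges 60, payoff 91): dropping to 0 → total 100, payoff 0. No gain.
Roommate 4 (pledges 60, payoff 91): dropping to 0 → total 100, payoff 0. No gain.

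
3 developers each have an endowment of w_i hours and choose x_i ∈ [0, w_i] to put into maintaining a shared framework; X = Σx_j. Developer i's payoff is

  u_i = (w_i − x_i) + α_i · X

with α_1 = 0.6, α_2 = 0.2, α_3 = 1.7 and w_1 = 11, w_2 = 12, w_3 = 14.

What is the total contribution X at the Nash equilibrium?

∂u_i/∂x_i = α_i − 1, so developer i contributes w_i if α_i > 1, else 0.
α_i > 1 for i ∈ {3}; NE contributions (0, 0, 14), X = 14.

14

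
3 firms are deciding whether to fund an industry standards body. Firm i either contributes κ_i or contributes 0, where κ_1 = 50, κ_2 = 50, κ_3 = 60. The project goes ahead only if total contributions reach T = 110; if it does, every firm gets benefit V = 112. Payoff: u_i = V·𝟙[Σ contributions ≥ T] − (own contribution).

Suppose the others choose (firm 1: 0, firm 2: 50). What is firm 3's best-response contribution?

Others' total = 50. Contributing 60 brings total to 110 ≥ 110: gain V − κ_3 = 52.
Best response: 60.

60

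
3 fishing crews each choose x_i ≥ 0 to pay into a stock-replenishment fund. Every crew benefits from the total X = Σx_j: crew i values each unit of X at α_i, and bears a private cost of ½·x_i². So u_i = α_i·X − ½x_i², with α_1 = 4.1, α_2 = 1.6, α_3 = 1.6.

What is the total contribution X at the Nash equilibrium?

Crew i's FOC: ∂u_i/∂x_i = α_i − x_i = 0, so x_i* = α_i.
NE contributions = (4.1, 1.6, 1.6); X = 7.3.

7.3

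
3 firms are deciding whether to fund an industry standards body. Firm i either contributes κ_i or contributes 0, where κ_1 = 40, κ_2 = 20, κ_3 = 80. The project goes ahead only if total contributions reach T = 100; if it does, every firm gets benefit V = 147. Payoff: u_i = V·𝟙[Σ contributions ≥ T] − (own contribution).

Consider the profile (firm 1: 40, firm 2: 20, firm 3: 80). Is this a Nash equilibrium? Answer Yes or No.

No

Total = 140 ≥ 100: provided.
Firm 1 (pledges 40, payoff 107): dropping to 0 → total 100, payoff 147. Profitable deviation.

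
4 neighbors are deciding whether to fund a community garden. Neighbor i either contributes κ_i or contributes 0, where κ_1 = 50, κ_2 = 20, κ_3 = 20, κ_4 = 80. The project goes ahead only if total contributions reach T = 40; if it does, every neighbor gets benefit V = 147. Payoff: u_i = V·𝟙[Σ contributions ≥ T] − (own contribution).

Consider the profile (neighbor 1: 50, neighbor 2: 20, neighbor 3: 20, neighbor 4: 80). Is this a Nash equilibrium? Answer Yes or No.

No

Total = 170 ≥ 40: provided.
Neighbor 1 (pledges 50, payoff 97): dropping to 0 → total 120, payoff 147. Profitable deviation.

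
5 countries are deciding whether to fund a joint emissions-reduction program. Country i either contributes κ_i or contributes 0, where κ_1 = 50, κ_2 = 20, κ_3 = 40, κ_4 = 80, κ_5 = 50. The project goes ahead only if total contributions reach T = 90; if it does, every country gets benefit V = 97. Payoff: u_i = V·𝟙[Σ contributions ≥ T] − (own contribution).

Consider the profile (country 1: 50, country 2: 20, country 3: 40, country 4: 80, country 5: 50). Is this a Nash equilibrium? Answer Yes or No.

Total = 240 ≥ 90: provided.
Country 1 (pledges 50, payoff 47): dropping to 0 → total 190, payoff 97. Profitable deviation.

No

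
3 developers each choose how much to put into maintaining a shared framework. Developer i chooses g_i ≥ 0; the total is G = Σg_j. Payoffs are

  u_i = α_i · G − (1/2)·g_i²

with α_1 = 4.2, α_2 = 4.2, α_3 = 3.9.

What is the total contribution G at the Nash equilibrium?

12.3

Developer i's FOC: ∂u_i/∂g_i = α_i − g_i = 0, so g_i* = α_i.
NE contributions = (4.2, 4.2, 3.9); G = 12.3.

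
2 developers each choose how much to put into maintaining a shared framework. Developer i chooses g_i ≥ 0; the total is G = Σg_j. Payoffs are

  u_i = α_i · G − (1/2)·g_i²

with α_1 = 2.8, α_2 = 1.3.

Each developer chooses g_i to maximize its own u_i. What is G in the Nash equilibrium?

4.1

Developer i's FOC: ∂u_i/∂g_i = α_i − g_i = 0, so g_i* = α_i.
NE contributions = (2.8, 1.3); G = 4.1.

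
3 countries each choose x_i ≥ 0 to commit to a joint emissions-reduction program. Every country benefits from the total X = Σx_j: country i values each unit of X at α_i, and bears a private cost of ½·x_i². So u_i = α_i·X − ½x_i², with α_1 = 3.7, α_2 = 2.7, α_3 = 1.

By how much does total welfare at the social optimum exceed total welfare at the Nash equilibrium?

38.37

Country i's FOC: ∂u_i/∂x_i = α_i − x_i = 0, so x_i* = α_i.
NE contributions = (3.7, 2.7, 1); X = 7.4.
W^NE = (Σα)·X − ½Σα_i² = 7.4² − ½·21.98 = 43.77.
Planner sets x_i = Σα_j = 7.4 for every i, so X^SO = 3·7.4 = 22.2.
W^SO = (Σα)·X^SO − ½·3·(Σα)² = (3/2)·7.4² = 82.14.
Deadweight loss = W^SO − W^NE = 38.37.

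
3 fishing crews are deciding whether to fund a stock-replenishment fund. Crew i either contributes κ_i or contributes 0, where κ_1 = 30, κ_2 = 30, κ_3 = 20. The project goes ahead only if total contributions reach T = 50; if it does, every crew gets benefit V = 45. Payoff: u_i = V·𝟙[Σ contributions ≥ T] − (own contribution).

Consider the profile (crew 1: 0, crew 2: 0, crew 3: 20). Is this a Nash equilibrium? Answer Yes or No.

Total = 20 < 50: not provided.
Crew 1 (pledges 0, payoff 0): pledging 30 → total 50, payoff 15. Profitable deviation.

No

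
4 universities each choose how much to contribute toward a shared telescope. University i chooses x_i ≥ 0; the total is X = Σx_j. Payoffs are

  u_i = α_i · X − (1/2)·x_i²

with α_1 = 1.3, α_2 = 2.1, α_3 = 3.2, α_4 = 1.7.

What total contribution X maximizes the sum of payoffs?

33.2

Planner FOC: ∂(Σu_j)/∂x_i = (Σα_j) − x_i = 0, so x_i^SO = Σα_j = 8.3 for every i; X^SO = 33.2.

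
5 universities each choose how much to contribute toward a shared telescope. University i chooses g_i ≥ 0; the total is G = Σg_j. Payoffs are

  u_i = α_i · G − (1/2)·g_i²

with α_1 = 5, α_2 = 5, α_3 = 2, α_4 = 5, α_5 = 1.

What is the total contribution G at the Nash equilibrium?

18

University i's FOC: ∂u_i/∂g_i = α_i − g_i = 0, so g_i* = α_i.
NE contributions = (5, 5, 2, 5, 1); G = 18.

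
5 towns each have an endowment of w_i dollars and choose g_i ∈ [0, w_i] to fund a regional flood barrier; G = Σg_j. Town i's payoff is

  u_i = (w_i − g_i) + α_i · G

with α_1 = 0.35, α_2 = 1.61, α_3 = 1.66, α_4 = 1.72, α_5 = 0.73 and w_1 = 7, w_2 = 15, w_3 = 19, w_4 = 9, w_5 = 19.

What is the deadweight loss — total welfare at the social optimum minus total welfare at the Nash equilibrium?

131.82

∂u_i/∂g_i = α_i − 1, so town i contributes w_i if α_i > 1, else 0.
α_i > 1 for i ∈ {2, 3, 4}; NE contributions (0, 15, 19, 9, 0), G = 43.
W^NE = Σw_i − G^NE + (Σα_i)·G^NE = 69 + 5.07·43 = 287.01.
Planner: ∂(Σu_j)/∂g_i = Σα_j − 1 = 5.07 > 0, so everyone contributes w_i; G^SO = 69, W^SO = 69 + 5.07·69 = 418.83.
Deadweight loss = 131.82.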